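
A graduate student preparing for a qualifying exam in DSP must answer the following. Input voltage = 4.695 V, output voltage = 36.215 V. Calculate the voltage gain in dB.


Voltage gain in dB:
G = 20 * log10(Vout / Vin)
  = 20 * log10(36.215 / 4.695)
  = 20 * log10(7.713525)
  = 20 * 0.887253
  = 17.75 dB

17.75 dB


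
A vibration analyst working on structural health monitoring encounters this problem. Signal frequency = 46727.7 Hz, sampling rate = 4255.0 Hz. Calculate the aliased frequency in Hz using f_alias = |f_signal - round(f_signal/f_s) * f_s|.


Compute the nearest integer multiple of fs to the signal:
n = round(46727.7 / 4255.0) = 11
f_alias = |46727.7 - 11 * 4255.0|
        = |46727.7 - 46805.0|
        = 77.3 Hz

77.3


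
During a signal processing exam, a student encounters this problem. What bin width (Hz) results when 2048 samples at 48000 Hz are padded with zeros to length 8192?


Frequency resolution after zero-padding:
N_padded = 2048 * 4 = 8192
df = fs / N_padded
   = 48000 / 8192
   = 5.8594 Hz

5.8594 Hz


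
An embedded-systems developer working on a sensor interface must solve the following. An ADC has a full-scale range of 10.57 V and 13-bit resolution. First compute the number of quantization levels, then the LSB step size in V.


Step 1 — number of quantization levels:
L = 2^N = 2^13 = 8192

Step 2 — LSB step size:
delta = Vfs / L
      = 10.57 / 8192
      = 0.00129028 V

Levels = 8192; step size = 0.00129028 V


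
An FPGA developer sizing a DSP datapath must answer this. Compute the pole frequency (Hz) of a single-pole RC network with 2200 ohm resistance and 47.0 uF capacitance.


Cutoff frequency of a first-order RC filter:
fc = 1 / (2 * pi * R * C)
C = 47.0 uF = 4.7e-05 F
fc = 1 / (2 * pi * 2200 * 4.7e-05)
   = 1 / 0.64968136076237
   = 1.539216 Hz

1.539216 Hz


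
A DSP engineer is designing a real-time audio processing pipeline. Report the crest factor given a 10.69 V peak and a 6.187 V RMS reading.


Crest factor is the ratio of peak to RMS:
CF = V_peak / V_rms
   = 10.69 / 6.187
   = 1.7278

1.7278


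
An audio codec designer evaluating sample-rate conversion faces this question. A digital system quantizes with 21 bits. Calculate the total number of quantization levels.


Number of quantization levels = 2^N
= 2^21
= 2097152

2097152


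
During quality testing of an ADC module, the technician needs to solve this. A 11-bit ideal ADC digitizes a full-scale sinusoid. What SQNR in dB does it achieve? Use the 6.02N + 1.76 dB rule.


Theoretical SNR for a full-scale sinusoid:
SNR = 6.02 * N + 1.76
    = 6.02 * 11 + 1.76
    = 66.22 + 1.76
    = 67.98 dB

67.98 dB


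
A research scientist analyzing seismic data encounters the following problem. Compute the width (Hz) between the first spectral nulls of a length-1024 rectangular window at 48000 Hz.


Main lobe width for a rectangular window:
Width = 2 * fs / N
      = 2 * 48000 / 1024
      = 96000 / 1024
      = 93.75 Hz

93.75 Hz


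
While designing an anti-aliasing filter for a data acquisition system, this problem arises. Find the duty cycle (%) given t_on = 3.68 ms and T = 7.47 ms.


Duty cycle as a percentage:
DC = (t_on / T) * 100
   = (3.68 / 7.47) * 100
   = 0.492637 * 100
   = 49.26 %

49.26 %


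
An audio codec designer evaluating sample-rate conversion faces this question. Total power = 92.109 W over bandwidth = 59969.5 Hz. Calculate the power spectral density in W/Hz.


Power spectral density:
PSD = P / BW
    = 92.109 / 59969.5
    = 0.00153593 W/Hz

0.00153593 W/Hz


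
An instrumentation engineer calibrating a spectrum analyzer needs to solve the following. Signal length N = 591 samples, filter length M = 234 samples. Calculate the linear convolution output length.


Linear convolution output length:
L = N + M - 1
  = 591 + 234 - 1
  = 824 samples

824


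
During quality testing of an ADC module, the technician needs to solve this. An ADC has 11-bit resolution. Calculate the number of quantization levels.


Number of quantization levels = 2^N
= 2^11
= 2048

2048


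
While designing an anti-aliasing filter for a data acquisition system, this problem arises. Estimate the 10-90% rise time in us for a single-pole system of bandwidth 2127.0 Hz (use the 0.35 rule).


Rise time from bandwidth relationship:
tr = 0.35 / BW
   = 0.35 / 2127.0
   = 0.0001645510108 s
   = 164.551 us

164.551 us


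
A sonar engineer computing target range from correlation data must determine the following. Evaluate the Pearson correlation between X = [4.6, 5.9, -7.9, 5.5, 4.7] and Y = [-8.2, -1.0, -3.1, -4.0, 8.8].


Pearson correlation coefficient (population):
r = cov(X,Y) / (std(X) * std(Y))
Mean X = 2.56, Mean Y = -1.5
Cov(X,Y) = 3.886
Std(X) = 5.252656, Std(Y) = 5.657561
r = 0.1308

0.1308


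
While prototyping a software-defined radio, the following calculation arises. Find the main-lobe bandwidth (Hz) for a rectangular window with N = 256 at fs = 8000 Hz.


Main lobe width for a rectangular window:
Width = 2 * fs / N
      = 2 * 8000 / 256
      = 16000 / 256
      = 62.5 Hz

62.5 Hz


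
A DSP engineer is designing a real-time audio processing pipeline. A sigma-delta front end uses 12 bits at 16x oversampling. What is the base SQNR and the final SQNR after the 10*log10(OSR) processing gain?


Step 1 — baseline SQNR at Nyquist:
SQNR_base = 6.02*N + 1.76
          = 6.02*12 + 1.76
          = 74.0 dB

Step 2 — oversampling processing gain:
G = 10*log10(OSR) = 10*log10(16) = 12.04 dB

Step 3 — total:
SQNR_total = 74.0 + 12.04 = 86.04 dB

Base SQNR = 74.0 dB; oversampled SQNR = 86.04 dB


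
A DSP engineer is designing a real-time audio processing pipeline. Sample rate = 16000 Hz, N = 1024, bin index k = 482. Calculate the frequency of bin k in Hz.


Frequency of DFT bin k:
f_k = k * fs / N
    = 482 * 16000 / 1024
    = 7712000 / 1024
    = 7531.25 Hz

7531.25 Hz


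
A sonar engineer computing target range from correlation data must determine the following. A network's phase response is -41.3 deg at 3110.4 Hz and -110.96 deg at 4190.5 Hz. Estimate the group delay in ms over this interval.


Group delay from phase difference:
tau = -d(phi)/d(omega)
d(phi) = -69.66 deg = -1.215796 rad
d(omega) = 2*pi*(4190.5 - 3110.4) = 6786.4685 rad/s
tau = -(-1.215796) / 6786.4685
    = 0.1792 ms

0.1792 ms


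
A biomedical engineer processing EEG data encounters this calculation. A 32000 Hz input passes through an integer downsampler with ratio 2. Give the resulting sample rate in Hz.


Decimation reduces the sample rate:
fs_out = fs_in / M
       = 32000 / 2
       = 16000.0 Hz

16000.0 Hz


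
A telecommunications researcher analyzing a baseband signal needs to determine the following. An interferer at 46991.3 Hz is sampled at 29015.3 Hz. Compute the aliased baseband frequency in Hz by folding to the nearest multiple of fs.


Compute the nearest integer multiple of fs to the signal:
n = round(46991.3 / 29015.3) = 2
f_alias = |46991.3 - 2 * 29015.3|
        = |46991.3 - 58030.6|
        = 11039.3 Hz

11039.3


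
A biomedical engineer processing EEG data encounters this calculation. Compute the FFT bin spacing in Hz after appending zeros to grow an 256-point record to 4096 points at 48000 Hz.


Frequency resolution after zero-padding:
N_padded = 256 * 16 = 4096
df = fs / N_padded
   = 48000 / 4096
   = 11.7188 Hz

11.7188 Hz


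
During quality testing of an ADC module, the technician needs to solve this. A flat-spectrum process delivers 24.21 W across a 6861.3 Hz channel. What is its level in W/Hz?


Power spectral density:
PSD = P / BW
    = 24.21 / 6861.3
    = 0.00352849 W/Hz

0.00352849 W/Hz


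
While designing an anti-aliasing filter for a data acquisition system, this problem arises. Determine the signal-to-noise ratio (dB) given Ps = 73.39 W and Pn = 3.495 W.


SNR in decibels:
SNR = 10 * log10(Ps / Pn)
    = 10 * log10(73.39 / 3.495)
    = 10 * log10(20.9986)
    = 10 * 1.3222
    = 13.22 dB

13.22 dB


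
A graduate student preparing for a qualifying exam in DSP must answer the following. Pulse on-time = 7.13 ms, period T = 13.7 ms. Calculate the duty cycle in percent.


Duty cycle as a percentage:
DC = (t_on / T) * 100
   = (7.13 / 13.7) * 100
   = 0.520438 * 100
   = 52.04 %

52.04 %


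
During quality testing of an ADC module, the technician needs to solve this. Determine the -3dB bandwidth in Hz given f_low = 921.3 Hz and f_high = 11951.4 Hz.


Bandwidth is the difference of -3dB frequencies:
BW = f_high - f_low
   = 11951.4 - 921.3
   = 11030.1 Hz

11030.1 Hz


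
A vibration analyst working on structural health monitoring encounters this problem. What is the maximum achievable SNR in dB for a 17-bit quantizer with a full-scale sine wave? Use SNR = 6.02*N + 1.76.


Theoretical SNR for a full-scale sinusoid:
SNR = 6.02 * N + 1.76
    = 6.02 * 17 + 1.76
    = 102.34 + 1.76
    = 104.1 dB

104.1 dB


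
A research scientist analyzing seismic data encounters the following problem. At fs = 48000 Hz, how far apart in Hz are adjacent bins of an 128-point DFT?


DFT frequency resolution:
df = fs / N
   = 48000 / 128
   = 375.0 Hz

375.0 Hz


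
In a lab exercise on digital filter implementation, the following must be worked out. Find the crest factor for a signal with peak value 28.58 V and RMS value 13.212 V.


Crest factor is the ratio of peak to RMS:
CF = V_peak / V_rms
   = 28.58 / 13.212
   = 2.1632

2.1632


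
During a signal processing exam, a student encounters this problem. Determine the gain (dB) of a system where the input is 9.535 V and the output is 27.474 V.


Voltage gain in dB:
G = 20 * log10(Vout / Vin)
  = 20 * log10(27.474 / 9.535)
  = 20 * log10(2.881384)
  = 20 * 0.459601
  = 9.19 dB

9.19 dB


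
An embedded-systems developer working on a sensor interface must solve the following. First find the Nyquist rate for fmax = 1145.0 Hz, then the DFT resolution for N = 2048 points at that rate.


Step 1 — Nyquist sampling rate:
fs = 2 * fmax = 2 * 1145.0 = 2290.0 Hz

Step 2 — DFT bin spacing:
df = fs / N = 2290.0 / 2048 = 1.1182 Hz

1.1182 Hz


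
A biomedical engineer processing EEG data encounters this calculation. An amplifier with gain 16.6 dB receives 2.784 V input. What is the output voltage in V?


Output voltage from dB gain:
V_out = V_in * 10^(gain_dB / 20)
      = 2.784 * 10^(16.6 / 20)
      = 2.784 * 6.76083
      = 18.8222 V

18.8222 V


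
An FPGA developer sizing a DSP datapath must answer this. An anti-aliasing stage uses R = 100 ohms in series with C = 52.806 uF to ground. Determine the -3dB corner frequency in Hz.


Cutoff frequency of a first-order RC filter:
fc = 1 / (2 * pi * R * C)
C = 52.806 uF = 5.2806e-05 F
fc = 1 / (2 * pi * 100 * 5.2806e-05)
   = 1 / 0.033178988333093
   = 30.139557 Hz

30.139557 Hz


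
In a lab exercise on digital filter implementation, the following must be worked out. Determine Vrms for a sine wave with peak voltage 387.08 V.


RMS voltage for a sinusoidal waveform:
V_rms = V_peak / sqrt(2)
      = 387.08 / 1.414214
      = 273.707 V

273.707 V


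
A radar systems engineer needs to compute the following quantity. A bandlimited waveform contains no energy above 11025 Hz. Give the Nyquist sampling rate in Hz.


The Nyquist rate is twice the maximum frequency component.
fs_min = 2 * fmax
      = 2 * 11025
      = 22050 Hz

22050


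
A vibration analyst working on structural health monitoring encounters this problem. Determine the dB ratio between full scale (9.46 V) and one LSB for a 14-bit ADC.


Dynamic range from full-scale to LSB:
V_min = V_max / 2^bits = 9.46 / 2^14
DR = 20 * log10(V_max / V_min)
   = 20 * log10(2^14)
   = 20 * 14 * log10(2)
   = 84.29 dB

84.29 dB


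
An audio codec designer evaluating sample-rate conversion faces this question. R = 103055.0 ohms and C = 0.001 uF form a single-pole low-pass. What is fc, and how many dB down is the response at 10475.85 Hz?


Step 1 — cutoff frequency:
fc = 1 / (2*pi*R*C)
C = 0.001 uF = 1e-09 F
fc = 1 / (2*pi*103055.0*1e-09)
   = 1544.369 Hz

Step 2 — magnitude at f = 10475.85 Hz:
|H(f)| = 1 / sqrt(1 + (f/fc)^2)
f/fc = 10475.85 / 1544.369 = 6.783256
|H| = 1 / sqrt(1 + 46.012562) = 0.1458455
|H|_dB = 20*log10(0.1458455) = -16.72 dB

fc = 1544.369 Hz; |H(10475.85 Hz)| = -16.72 dB


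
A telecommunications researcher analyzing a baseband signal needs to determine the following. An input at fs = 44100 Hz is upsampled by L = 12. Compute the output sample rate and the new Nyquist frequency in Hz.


Step 1 — output sample rate after interpolation by L:
fs_out = L * fs_in = 12 * 44100 = 529200 Hz

Step 2 — Nyquist frequency of the output stream:
f_Nyq = fs_out / 2 = 529200 / 2 = 264600.0 Hz

fs_out = 529200 Hz; f_Nyquist = 264600.0 Hz


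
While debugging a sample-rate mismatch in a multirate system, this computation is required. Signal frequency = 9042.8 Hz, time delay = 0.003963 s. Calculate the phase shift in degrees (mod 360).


Phase shift from frequency and time delay:
phi = 360 * f * t_delay
    = 360 * 9042.8 * 0.003963
    = 12901.18 degrees
    mod 360 = 301.18 degrees

301.18 degrees


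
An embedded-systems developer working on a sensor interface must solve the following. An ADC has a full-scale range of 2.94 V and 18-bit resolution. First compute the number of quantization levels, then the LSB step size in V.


Step 1 — number of quantization levels:
L = 2^N = 2^18 = 262144

Step 2 — LSB step size:
delta = Vfs / L
      = 2.94 / 262144
      = 1.122e-05 V

Levels = 262144; step size = 1.122e-05 V


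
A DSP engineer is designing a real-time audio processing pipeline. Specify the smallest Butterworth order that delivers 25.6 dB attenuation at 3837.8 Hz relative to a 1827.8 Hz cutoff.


Butterworth filter order formula:
n = log10(10^(A/10) - 1) / (2 * log10(f_stop/f_pass))
10^(25.6/10) - 1 = 362.0781
f_stop/f_pass = 3837.8 / 1827.8 = 2.0997
n = 3.9714 -> ceil = 4

4


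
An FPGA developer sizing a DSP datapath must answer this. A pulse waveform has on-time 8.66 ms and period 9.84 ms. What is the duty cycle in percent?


Duty cycle as a percentage:
DC = (t_on / T) * 100
   = (8.66 / 9.84) * 100
   = 0.880081 * 100
   = 88.01 %

88.01 %


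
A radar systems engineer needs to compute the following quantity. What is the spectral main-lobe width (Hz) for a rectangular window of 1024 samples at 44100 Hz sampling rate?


Main lobe width for a rectangular window:
Width = 2 * fs / N
      = 2 * 44100 / 1024
      = 88200 / 1024
      = 86.133 Hz

86.133 Hz


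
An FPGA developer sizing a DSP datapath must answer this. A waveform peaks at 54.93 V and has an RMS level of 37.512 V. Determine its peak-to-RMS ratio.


Crest factor is the ratio of peak to RMS:
CF = V_peak / V_rms
   = 54.93 / 37.512
   = 1.4643

1.4643


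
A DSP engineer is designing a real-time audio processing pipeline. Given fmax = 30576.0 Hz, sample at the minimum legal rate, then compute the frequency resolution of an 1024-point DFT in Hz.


Step 1 — Nyquist sampling rate:
fs = 2 * fmax = 2 * 30576.0 = 61152.0 Hz

Step 2 — DFT bin spacing:
df = fs / N = 61152.0 / 1024 = 59.7188 Hz

59.7188 Hz


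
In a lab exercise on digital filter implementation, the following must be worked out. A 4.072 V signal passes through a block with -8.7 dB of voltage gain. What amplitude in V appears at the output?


Output voltage from dB gain:
V_out = V_in * 10^(gain_dB / 20)
      = 4.072 * 10^(-8.7 / 20)
      = 4.072 * 0.367282
      = 1.4956 V

1.4956 V


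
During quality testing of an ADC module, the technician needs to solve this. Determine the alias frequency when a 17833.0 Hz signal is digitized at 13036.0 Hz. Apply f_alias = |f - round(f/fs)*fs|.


Compute the nearest integer multiple of fs to the signal:
n = round(17833.0 / 13036.0) = 1
f_alias = |17833.0 - 1 * 13036.0|
        = |17833.0 - 13036.0|
        = 4797.0 Hz

4797.0


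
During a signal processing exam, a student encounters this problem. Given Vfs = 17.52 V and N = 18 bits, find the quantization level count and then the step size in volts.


Step 1 — number of quantization levels:
L = 2^N = 2^18 = 262144

Step 2 — LSB step size:
delta = Vfs / L
      = 17.52 / 262144
      = 6.683e-05 V

Levels = 262144; step size = 6.683e-05 V


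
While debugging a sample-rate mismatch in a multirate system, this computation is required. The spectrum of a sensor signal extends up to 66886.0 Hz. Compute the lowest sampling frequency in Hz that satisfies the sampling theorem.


The Nyquist rate is twice the maximum frequency component.
fs_min = 2 * fmax
      = 2 * 66886.0
      = 133772.0 Hz

133772.0


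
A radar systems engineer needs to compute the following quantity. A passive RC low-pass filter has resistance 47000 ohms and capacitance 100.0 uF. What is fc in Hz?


Cutoff frequency of a first-order RC filter:
fc = 1 / (2 * pi * R * C)
C = 100.0 uF = 0.0001 F
fc = 1 / (2 * pi * 47000 * 0.0001)
   = 1 / 29.530970943744
   = 0.033863 Hz

0.033863 Hz


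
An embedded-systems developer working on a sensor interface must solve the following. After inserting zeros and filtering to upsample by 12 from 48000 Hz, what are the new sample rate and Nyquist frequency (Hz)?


Step 1 — output sample rate after interpolation by L:
fs_out = L * fs_in = 12 * 48000 = 576000 Hz

Step 2 — Nyquist frequency of the output stream:
f_Nyq = fs_out / 2 = 576000 / 2 = 288000.0 Hz

fs_out = 576000 Hz; f_Nyquist = 288000.0 Hz


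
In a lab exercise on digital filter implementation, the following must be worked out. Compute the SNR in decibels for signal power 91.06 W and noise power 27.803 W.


SNR in decibels:
SNR = 10 * log10(Ps / Pn)
    = 10 * log10(91.06 / 27.803)
    = 10 * log10(3.2752)
    = 10 * 0.5152
    = 5.15 dB

5.15 dB


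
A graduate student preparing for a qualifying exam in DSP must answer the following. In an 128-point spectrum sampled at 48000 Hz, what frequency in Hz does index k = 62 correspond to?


Frequency of DFT bin k:
f_k = k * fs / N
    = 62 * 48000 / 128
    = 2976000 / 128
    = 23250.0 Hz

23250.0 Hz


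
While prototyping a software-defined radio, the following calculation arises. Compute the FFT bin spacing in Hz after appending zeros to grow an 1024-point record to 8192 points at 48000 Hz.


Frequency resolution after zero-padding:
N_padded = 1024 * 8 = 8192
df = fs / N_padded
   = 48000 / 8192
   = 5.8594 Hz

5.8594 Hz


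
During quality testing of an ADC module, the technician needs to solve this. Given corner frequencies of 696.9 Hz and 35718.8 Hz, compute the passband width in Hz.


Bandwidth is the difference of -3dB frequencies:
BW = f_high - f_low
   = 35718.8 - 696.9
   = 35021.9 Hz

35021.9 Hz


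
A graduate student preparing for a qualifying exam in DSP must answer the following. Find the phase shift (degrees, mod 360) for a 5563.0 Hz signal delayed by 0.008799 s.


Phase shift from frequency and time delay:
phi = 360 * f * t_delay
    = 360 * 5563.0 * 0.008799
    = 17621.58 degrees
    mod 360 = 341.58 degrees

341.58 degrees


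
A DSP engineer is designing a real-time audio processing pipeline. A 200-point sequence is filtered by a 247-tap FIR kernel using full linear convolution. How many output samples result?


Linear convolution output length:
L = N + M - 1
  = 200 + 247 - 1
  = 446 samples

446


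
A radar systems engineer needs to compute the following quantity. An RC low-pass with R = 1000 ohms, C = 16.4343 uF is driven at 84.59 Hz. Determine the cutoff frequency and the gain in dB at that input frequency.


Step 1 — cutoff frequency:
fc = 1 / (2*pi*R*C)
C = 16.4343 uF = 1.64343e-05 F
fc = 1 / (2*pi*1000*1.64343e-05)
   = 9.68432 Hz

Step 2 — magnitude at f = 84.59 Hz:
|H(f)| = 1 / sqrt(1 + (f/fc)^2)
f/fc = 84.59 / 9.68432 = 8.734738
|H| = 1 / sqrt(1 + 76.295648) = 0.1137424
|H|_dB = 20*log10(0.1137424) = -18.88 dB

fc = 9.68432 Hz; |H(84.59 Hz)| = -18.88 dB


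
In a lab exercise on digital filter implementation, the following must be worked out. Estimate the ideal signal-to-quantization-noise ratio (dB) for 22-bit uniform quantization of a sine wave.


Theoretical SNR for a full-scale sinusoid:
SNR = 6.02 * N + 1.76
    = 6.02 * 22 + 1.76
    = 132.44 + 1.76
    = 134.2 dB

134.2 dB


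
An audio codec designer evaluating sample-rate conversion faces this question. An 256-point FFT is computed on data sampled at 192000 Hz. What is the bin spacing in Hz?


DFT frequency resolution:
df = fs / N
   = 192000 / 256
   = 750.0 Hz

750.0 Hz


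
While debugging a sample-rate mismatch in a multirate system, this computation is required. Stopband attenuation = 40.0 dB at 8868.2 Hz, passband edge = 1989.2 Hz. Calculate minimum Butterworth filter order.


Butterworth filter order formula:
n = log10(10^(A/10) - 1) / (2 * log10(f_stop/f_pass))
10^(40.0/10) - 1 = 9999.0
f_stop/f_pass = 8868.2 / 1989.2 = 4.4582
n = 3.0809 -> ceil = 4

4


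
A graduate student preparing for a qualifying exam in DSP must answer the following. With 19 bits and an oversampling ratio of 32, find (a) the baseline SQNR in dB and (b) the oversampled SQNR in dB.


Step 1 — baseline SQNR at Nyquist:
SQNR_base = 6.02*N + 1.76
          = 6.02*19 + 1.76
          = 116.14 dB

Step 2 — oversampling processing gain:
G = 10*log10(OSR) = 10*log10(32) = 15.05 dB

Step 3 — total:
SQNR_total = 116.14 + 15.05 = 131.19 dB

Base SQNR = 116.14 dB; oversampled SQNR = 131.19 dB


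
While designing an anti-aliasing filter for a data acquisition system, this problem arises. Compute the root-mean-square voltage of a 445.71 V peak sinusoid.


RMS voltage for a sinusoidal waveform:
V_rms = V_peak / sqrt(2)
      = 445.71 / 1.414214
      = 315.165 V

315.165 V


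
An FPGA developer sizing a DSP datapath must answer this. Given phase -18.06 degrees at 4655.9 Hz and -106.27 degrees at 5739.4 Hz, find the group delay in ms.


Group delay from phase difference:
tau = -d(phi)/d(omega)
d(phi) = -88.21 deg = -1.539555 rad
d(omega) = 2*pi*(5739.4 - 4655.9) = 6807.8313 rad/s
tau = -(-1.539555) / 6807.8313
    = 0.2261 ms

0.2261 ms


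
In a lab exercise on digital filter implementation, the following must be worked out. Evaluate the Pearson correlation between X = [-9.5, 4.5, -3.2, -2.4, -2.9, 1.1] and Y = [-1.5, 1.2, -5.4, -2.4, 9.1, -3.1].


Pearson correlation coefficient (population):
r = cov(X,Y) / (std(X) * std(Y))
Mean X = -2.0667, Mean Y = -0.35
Cov(X,Y) = 1.425
Std(X) = 4.291335, Std(Y) = 4.660025
r = 0.0713

0.0713


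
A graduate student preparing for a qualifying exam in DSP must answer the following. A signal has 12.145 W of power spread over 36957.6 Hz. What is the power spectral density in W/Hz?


Power spectral density:
PSD = P / BW
    = 12.145 / 36957.6
    = 0.00032862 W/Hz

0.00032862 W/Hz


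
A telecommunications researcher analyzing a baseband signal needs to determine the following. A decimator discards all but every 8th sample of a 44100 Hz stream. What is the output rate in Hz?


Decimation reduces the sample rate:
fs_out = fs_in / M
       = 44100 / 8
       = 5512.5 Hz

5512.5 Hz


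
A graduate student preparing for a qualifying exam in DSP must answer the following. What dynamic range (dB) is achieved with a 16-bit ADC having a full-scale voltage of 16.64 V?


Dynamic range from full-scale to LSB:
V_min = V_max / 2^bits = 16.64 / 2^16
DR = 20 * log10(V_max / V_min)
   = 20 * log10(2^16)
   = 20 * 16 * log10(2)
   = 96.33 dB

96.33 dB


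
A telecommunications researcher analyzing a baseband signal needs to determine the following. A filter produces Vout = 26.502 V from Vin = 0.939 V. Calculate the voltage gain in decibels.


Voltage gain in dB:
G = 20 * log10(Vout / Vin)
  = 20 * log10(26.502 / 0.939)
  = 20 * log10(28.223642)
  = 20 * 1.450613
  = 29.01 dB

29.01 dB


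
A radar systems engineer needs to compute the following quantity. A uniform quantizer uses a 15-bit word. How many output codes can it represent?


Number of quantization levels = 2^N
= 2^15
= 32768

32768


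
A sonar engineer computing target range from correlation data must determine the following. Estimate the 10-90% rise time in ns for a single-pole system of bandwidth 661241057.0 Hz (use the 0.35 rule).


Rise time from bandwidth relationship:
tr = 0.35 / BW
   = 0.35 / 661241057.0
   = 5.293077257e-10 s
   = 0.5293 ns

0.5293 ns


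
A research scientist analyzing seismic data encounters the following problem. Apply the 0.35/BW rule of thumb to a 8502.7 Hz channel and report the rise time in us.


Rise time from bandwidth relationship:
tr = 0.35 / BW
   = 0.35 / 8502.7
   = 4.116339516e-05 s
   = 41.1634 us

41.1634 us


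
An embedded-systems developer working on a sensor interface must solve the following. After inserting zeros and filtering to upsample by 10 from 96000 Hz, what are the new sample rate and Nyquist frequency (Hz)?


Step 1 — output sample rate after interpolation by L:
fs_out = L * fs_in = 10 * 96000 = 960000 Hz

Step 2 — Nyquist frequency of the output stream:
f_Nyq = fs_out / 2 = 960000 / 2 = 480000.0 Hz

fs_out = 960000 Hz; f_Nyquist = 480000.0 Hz


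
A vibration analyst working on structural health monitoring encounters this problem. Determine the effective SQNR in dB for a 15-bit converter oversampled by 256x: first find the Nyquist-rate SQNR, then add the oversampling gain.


Step 1 — baseline SQNR at Nyquist:
SQNR_base = 6.02*N + 1.76
          = 6.02*15 + 1.76
          = 92.06 dB

Step 2 — oversampling processing gain:
G = 10*log10(OSR) = 10*log10(256) = 24.08 dB

Step 3 — total:
SQNR_total = 92.06 + 24.08 = 116.14 dB

Base SQNR = 92.06 dB; oversampled SQNR = 116.14 dB


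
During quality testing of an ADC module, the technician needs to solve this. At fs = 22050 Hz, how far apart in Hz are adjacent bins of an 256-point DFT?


DFT frequency resolution:
df = fs / N
   = 22050 / 256
   = 86.1328 Hz

86.1328 Hz


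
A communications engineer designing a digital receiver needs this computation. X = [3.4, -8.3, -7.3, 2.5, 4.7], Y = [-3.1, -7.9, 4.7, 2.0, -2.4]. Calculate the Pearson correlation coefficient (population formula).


Pearson correlation coefficient (population):
r = cov(X,Y) / (std(X) * std(Y))
Mean X = -1.0, Mean Y = -1.34
Cov(X,Y) = 1.548
Std(X) = 5.604998, Std(Y) = 4.356421
r = 0.0634

0.0634


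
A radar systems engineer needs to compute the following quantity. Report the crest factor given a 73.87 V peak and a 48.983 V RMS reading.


Crest factor is the ratio of peak to RMS:
CF = V_peak / V_rms
   = 73.87 / 48.983
   = 1.5081

1.5081


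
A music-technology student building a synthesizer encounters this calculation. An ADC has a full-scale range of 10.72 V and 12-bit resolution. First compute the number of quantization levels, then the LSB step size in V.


Step 1 — number of quantization levels:
L = 2^N = 2^12 = 4096

Step 2 — LSB step size:
delta = Vfs / L
      = 10.72 / 4096
      = 0.00261719 V

Levels = 4096; step size = 0.00261719 V


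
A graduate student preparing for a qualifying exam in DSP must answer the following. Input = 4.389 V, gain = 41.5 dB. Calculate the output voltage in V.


Output voltage from dB gain:
V_out = V_in * 10^(gain_dB / 20)
      = 4.389 * 10^(41.5 / 20)
      = 4.389 * 118.850223
      = 521.6336 V

521.6336 V


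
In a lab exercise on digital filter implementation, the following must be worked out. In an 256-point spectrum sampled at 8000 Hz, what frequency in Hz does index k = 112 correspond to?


Frequency of DFT bin k:
f_k = k * fs / N
    = 112 * 8000 / 256
    = 896000 / 256
    = 3500.0 Hz

3500.0 Hz


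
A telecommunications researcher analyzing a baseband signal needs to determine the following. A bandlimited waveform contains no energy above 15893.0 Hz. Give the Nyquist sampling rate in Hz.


The Nyquist rate is twice the maximum frequency component.
fs_min = 2 * fmax
      = 2 * 15893.0
      = 31786.0 Hz

31786.0


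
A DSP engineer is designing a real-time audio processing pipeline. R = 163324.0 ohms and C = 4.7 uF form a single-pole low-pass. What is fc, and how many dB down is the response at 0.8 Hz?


Step 1 — cutoff frequency:
fc = 1 / (2*pi*R*C)
C = 4.7 uF = 4.7e-06 F
fc = 1 / (2*pi*163324.0*4.7e-06)
   = 0.207335 Hz

Step 2 — magnitude at f = 0.8 Hz:
|H(f)| = 1 / sqrt(1 + (f/fc)^2)
f/fc = 0.8 / 0.207335 = 3.85849
|H| = 1 / sqrt(1 + 14.887945) = 0.2508801
|H|_dB = 20*log10(0.2508801) = -12.01 dB

fc = 0.207335 Hz; |H(0.8 Hz)| = -12.01 dB


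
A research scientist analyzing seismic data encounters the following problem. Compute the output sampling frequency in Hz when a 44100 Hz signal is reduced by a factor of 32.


Decimation reduces the sample rate:
fs_out = fs_in / M
       = 44100 / 32
       = 1378.125 Hz

1378.125 Hz


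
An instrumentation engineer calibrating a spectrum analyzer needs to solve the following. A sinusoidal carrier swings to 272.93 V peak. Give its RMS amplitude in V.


RMS voltage for a sinusoidal waveform:
V_rms = V_peak / sqrt(2)
      = 272.93 / 1.414214
      = 192.991 V

192.991 V


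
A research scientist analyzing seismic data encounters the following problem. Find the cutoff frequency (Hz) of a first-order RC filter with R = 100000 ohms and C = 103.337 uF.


Cutoff frequency of a first-order RC filter:
fc = 1 / (2 * pi * R * C)
C = 103.337 uF = 0.000103337 F
fc = 1 / (2 * pi * 100000 * 0.000103337)
   = 1 / 64.928552008802
   = 0.015402 Hz

0.015402 Hz


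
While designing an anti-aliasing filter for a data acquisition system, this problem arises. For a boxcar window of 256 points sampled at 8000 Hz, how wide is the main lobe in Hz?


Main lobe width for a rectangular window:
Width = 2 * fs / N
      = 2 * 8000 / 256
      = 16000 / 256
      = 62.5 Hz

62.5 Hz


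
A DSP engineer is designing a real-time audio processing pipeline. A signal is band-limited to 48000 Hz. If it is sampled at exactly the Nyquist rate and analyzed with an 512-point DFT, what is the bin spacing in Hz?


Step 1 — Nyquist sampling rate:
fs = 2 * fmax = 2 * 48000 = 96000 Hz

Step 2 — DFT bin spacing:
df = fs / N = 96000 / 512 = 187.5 Hz

187.5 Hz


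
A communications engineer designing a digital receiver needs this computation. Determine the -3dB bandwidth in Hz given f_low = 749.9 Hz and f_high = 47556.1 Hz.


Bandwidth is the difference of -3dB frequencies:
BW = f_high - f_low
   = 47556.1 - 749.9
   = 46806.2 Hz

46806.2 Hz


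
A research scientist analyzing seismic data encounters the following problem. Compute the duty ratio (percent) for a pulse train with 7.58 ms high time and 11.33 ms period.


Duty cycle as a percentage:
DC = (t_on / T) * 100
   = (7.58 / 11.33) * 100
   = 0.66902 * 100
   = 66.9 %

66.9 %


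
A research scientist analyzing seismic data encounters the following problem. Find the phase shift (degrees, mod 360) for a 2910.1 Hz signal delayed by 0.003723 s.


Phase shift from frequency and time delay:
phi = 360 * f * t_delay
    = 360 * 2910.1 * 0.003723
    = 3900.35 degrees
    mod 360 = 300.35 degrees

300.35 degrees


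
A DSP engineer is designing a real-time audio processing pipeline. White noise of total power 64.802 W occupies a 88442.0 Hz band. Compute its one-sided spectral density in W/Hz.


Power spectral density:
PSD = P / BW
    = 64.802 / 88442.0
    = 0.00073271 W/Hz

0.00073271 W/Hz


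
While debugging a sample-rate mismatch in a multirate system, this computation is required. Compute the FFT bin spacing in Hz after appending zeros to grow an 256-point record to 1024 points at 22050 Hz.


Frequency resolution after zero-padding:
N_padded = 256 * 4 = 1024
df = fs / N_padded
   = 22050 / 1024
   = 21.5332 Hz

21.5332 Hz


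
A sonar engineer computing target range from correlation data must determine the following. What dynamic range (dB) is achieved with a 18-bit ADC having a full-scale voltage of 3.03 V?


Dynamic range from full-scale to LSB:
V_min = V_max / 2^bits = 3.03 / 2^18
DR = 20 * log10(V_max / V_min)
   = 20 * log10(2^18)
   = 20 * 18 * log10(2)
   = 108.37 dB

108.37 dB


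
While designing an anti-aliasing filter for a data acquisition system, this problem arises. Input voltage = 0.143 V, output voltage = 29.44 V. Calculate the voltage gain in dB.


Voltage gain in dB:
G = 20 * log10(Vout / Vin)
  = 20 * log10(29.44 / 0.143)
  = 20 * log10(205.874126)
  = 20 * 2.313602
  = 46.27 dB

46.27 dB


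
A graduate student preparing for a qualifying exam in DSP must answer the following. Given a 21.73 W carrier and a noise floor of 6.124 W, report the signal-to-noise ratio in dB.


SNR in decibels:
SNR = 10 * log10(Ps / Pn)
    = 10 * log10(21.73 / 6.124)
    = 10 * log10(3.5483)
    = 10 * 0.55
    = 5.5 dB

5.5 dB


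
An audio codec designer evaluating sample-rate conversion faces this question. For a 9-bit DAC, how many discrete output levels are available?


Number of quantization levels = 2^N
= 2^9
= 512

512


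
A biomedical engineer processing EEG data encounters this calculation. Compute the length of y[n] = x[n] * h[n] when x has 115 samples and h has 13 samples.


Linear convolution output length:
L = N + M - 1
  = 115 + 13 - 1
  = 127 samples

127


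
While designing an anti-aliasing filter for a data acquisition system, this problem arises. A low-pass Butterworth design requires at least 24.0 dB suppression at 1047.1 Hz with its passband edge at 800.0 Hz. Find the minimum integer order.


Butterworth filter order formula:
n = log10(10^(A/10) - 1) / (2 * log10(f_stop/f_pass))
10^(24.0/10) - 1 = 250.1886
f_stop/f_pass = 1047.1 / 800.0 = 1.3089
n = 10.2579 -> ceil = 11

11


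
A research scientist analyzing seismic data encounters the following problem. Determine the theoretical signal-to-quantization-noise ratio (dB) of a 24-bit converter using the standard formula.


Theoretical SNR for a full-scale sinusoid:
SNR = 6.02 * N + 1.76
    = 6.02 * 24 + 1.76
    = 144.48 + 1.76
    = 146.24 dB

146.24 dB


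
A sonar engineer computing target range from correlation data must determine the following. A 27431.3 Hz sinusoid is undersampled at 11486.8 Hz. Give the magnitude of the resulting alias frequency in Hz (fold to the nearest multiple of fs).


Compute the nearest integer multiple of fs to the signal:
n = round(27431.3 / 11486.8) = 2
f_alias = |27431.3 - 2 * 11486.8|
        = |27431.3 - 22973.6|
        = 4457.7 Hz

4457.7


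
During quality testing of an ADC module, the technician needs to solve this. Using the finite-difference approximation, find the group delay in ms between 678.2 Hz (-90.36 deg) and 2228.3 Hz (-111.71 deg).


Group delay from phase difference:
tau = -d(phi)/d(omega)
d(phi) = -21.35 deg = -0.372628 rad
d(omega) = 2*pi*(2228.3 - 678.2) = 9739.5655 rad/s
tau = -(-0.372628) / 9739.5655
    = 0.0383 ms

0.0383 ms


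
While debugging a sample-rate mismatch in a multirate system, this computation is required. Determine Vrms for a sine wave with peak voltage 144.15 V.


RMS voltage for a sinusoidal waveform:
V_rms = V_peak / sqrt(2)
      = 144.15 / 1.414214
      = 101.929 V

101.929 V


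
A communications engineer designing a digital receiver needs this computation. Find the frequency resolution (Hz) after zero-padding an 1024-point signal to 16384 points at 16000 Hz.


Frequency resolution after zero-padding:
N_padded = 1024 * 16 = 16384
df = fs / N_padded
   = 16000 / 16384
   = 0.9766 Hz

0.9766 Hz


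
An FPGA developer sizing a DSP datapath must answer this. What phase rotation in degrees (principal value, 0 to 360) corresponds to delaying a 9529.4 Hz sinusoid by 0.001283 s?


Phase shift from frequency and time delay:
phi = 360 * f * t_delay
    = 360 * 9529.4 * 0.001283
    = 4401.44 degrees
    mod 360 = 81.44 degrees

81.44 degrees


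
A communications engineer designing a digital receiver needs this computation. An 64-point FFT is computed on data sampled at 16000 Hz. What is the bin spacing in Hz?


DFT frequency resolution:
df = fs / N
   = 16000 / 64
   = 250.0 Hz

250.0 Hz


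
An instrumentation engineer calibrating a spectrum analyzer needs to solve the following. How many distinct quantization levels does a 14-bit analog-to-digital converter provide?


Number of quantization levels = 2^N
= 2^14
= 16384

16384


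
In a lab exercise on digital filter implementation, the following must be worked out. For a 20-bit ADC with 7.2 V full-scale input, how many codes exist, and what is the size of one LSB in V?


Step 1 — number of quantization levels:
L = 2^N = 2^20 = 1048576

Step 2 — LSB step size:
delta = Vfs / L
      = 7.2 / 1048576
      = 6.87e-06 V

Levels = 1048576; step size = 6.87e-06 V


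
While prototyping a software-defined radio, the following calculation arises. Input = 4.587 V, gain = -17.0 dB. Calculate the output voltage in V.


Output voltage from dB gain:
V_out = V_in * 10^(gain_dB / 20)
      = 4.587 * 10^(-17.0 / 20)
      = 4.587 * 0.141254
      = 0.6479 V

0.6479 V


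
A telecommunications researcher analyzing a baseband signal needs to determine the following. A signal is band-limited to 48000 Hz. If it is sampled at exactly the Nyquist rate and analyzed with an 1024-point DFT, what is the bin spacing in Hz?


Step 1 — Nyquist sampling rate:
fs = 2 * fmax = 2 * 48000 = 96000 Hz

Step 2 — DFT bin spacing:
df = fs / N = 96000 / 1024 = 93.75 Hz

93.75 Hz


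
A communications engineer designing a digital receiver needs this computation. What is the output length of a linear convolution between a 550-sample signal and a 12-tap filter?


Linear convolution output length:
L = N + M - 1
  = 550 + 12 - 1
  = 561 samples

561


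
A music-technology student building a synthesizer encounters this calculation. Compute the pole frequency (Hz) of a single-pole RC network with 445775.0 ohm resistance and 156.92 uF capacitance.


Cutoff frequency of a first-order RC filter:
fc = 1 / (2 * pi * R * C)
C = 156.92 uF = 0.00015692 F
fc = 1 / (2 * pi * 445775.0 * 0.00015692)
   = 1 / 439.51517710393
   = 0.002275 Hz

0.002275 Hz


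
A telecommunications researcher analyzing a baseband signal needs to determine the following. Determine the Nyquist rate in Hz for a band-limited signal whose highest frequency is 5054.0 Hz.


The Nyquist rate is twice the maximum frequency component.
fs_min = 2 * fmax
      = 2 * 5054.0
      = 10108.0 Hz

10108.0


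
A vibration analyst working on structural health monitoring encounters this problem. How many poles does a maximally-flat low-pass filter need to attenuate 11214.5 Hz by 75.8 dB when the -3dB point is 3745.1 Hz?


Butterworth filter order formula:
n = log10(10^(A/10) - 1) / (2 * log10(f_stop/f_pass))
10^(75.8/10) - 1 = 38018938.6321
f_stop/f_pass = 11214.5 / 3745.1 = 2.9944
n = 7.9569 -> ceil = 8

8


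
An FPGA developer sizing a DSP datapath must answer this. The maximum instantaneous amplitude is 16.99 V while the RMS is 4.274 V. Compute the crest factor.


Crest factor is the ratio of peak to RMS:
CF = V_peak / V_rms
   = 16.99 / 4.274
   = 3.9752

3.9752


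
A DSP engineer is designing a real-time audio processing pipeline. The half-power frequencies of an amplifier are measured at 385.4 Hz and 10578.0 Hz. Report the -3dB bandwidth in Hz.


Bandwidth is the difference of -3dB frequencies:
BW = f_high - f_low
   = 10578.0 - 385.4
   = 10192.6 Hz

10192.6 Hz


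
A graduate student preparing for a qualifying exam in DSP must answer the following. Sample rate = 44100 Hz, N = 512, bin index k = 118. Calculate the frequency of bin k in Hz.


Frequency of DFT bin k:
f_k = k * fs / N
    = 118 * 44100 / 512
    = 5203800 / 512
    = 10163.672 Hz

10163.672 Hz


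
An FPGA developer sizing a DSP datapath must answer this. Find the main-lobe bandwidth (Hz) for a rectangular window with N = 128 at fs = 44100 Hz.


Main lobe width for a rectangular window:
Width = 2 * fs / N
      = 2 * 44100 / 128
      = 88200 / 128
      = 689.062 Hz

689.062 Hz
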